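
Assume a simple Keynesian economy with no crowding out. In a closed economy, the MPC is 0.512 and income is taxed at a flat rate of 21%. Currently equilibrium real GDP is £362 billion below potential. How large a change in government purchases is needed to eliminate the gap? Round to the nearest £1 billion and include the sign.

+£216 billion

Spending multiplier = 1/(1 − c(1−t)) = 1/(1 − 0.512×0.79) = 1/0.59552 ≈ 1.679.
Need ΔY = +£362 billion, so ΔG = ΔY/k = (+£362 billion) × 0.59552 ≈ +£216 billion.
The government should increase government purchases by £216 billion.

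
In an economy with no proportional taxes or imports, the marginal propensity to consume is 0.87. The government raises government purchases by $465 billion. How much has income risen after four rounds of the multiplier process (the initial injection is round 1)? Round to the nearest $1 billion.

Round 1 adds ΔG = $465 billion; each later round is MPC = 0.87 times the previous.
After 4 rounds: 465 + 404.55 + 351.9585 + 306.203895 = ΔG·(1 − c^4)/(1 − c) = 465 × (1 − 0.57289761)/0.13 ≈ $1,528 billion.

$1,528 billion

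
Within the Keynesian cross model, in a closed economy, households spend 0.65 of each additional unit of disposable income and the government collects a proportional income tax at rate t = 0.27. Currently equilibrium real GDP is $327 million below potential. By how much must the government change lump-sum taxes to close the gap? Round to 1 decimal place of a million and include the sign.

−$264.4 million

Spending multiplier = 1/(1 − c(1−t)) = 1/(1 − 0.65×0.73) = 1/0.5255 ≈ 1.903.
Tax multiplier = −c·k = −0.65/0.5255 ≈ −1.237. Need ΔY = +$327 million, so ΔT = ΔY/(−c·k) = −(+$327 million) × 0.5255 / 0.65 ≈ −$264.4 million.
The government should cut lump-sum taxes by $264.4 million.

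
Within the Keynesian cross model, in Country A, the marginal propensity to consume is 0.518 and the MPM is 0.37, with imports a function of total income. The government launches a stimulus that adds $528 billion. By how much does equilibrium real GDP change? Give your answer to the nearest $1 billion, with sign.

Government-spending multiplier = 1/(1 − c + m) = 1/(1 − 0.518 + 0.37) = 1/0.852 ≈ 1.174.
ΔY = k × ΔG = (+$528 billion) / 0.852 ≈ +$620 billion.

+$620 billion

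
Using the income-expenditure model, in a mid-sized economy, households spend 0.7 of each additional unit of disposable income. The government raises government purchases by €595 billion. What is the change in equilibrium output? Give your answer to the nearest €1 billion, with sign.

Government-spending multiplier = 1/(1 − MPC) = 1/(1 − 0.7) = 1/0.3 ≈ 3.333.
ΔY = k × ΔG = (+€595 billion) / 0.3 ≈ +€1,983 billion.

+€1,983 billion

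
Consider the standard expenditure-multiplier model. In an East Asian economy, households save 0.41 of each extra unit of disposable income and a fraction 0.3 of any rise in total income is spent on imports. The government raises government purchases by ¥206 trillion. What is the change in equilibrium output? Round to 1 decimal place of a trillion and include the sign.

MPC = 1 − MPS = 1 − 0.41 = 0.59.
Expenditure multiplier = 1/(1 − c + m) = 1/(1 − 0.59 + 0.3) = 1/0.71 ≈ 1.408.
ΔY = k × ΔG = (+¥206 trillion) / 0.71 ≈ +¥290.1 trillion.

+¥290.1 trillion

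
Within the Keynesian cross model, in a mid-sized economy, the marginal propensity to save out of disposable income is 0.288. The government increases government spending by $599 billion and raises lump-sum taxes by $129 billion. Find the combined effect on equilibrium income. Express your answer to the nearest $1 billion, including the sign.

+$1,761 billion

MPC = 1 − MPS = 1 − 0.288 = 0.712.
Expenditure multiplier = 1/(1 − MPC) = 1/(1 − 0.712) = 1/0.288 ≈ 3.472.
ΔG contributes k·ΔG = (+$599 billion) / 0.288 ≈ +$2,079.9 billion.
ΔT of +$129 billion changes first-round spending by −c·ΔT = −$91.848 billion, contributing k·(−c·ΔT) = (−$91.848 billion) / 0.288 ≈ −$318.9 billion.
Net ΔY = k(ΔG − c·ΔT) = (+$507.152 billion) / 0.288 ≈ +$1,761 billion.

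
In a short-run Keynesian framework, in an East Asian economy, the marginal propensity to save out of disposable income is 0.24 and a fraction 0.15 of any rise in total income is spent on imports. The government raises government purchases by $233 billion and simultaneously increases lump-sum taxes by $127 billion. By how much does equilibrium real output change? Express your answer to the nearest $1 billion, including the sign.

MPC = 1 − MPS = 1 − 0.24 = 0.76.
Expenditure multiplier = 1/(1 − c + m) = 1/(1 − 0.76 + 0.15) = 1/0.39 ≈ 2.564.
ΔG contributes k·ΔG = (+$233 billion) / 0.39 ≈ +$597.4 billion.
ΔT of +$127 billion changes first-round spending by −c·ΔT = −$96.52 billion, contributing k·(−c·ΔT) = (−$96.52 billion) / 0.39 ≈ −$247.5 billion.
Net ΔY = k(ΔG − c·ΔT) = (+$136.48 billion) / 0.39 ≈ +$350 billion.

+$350 billion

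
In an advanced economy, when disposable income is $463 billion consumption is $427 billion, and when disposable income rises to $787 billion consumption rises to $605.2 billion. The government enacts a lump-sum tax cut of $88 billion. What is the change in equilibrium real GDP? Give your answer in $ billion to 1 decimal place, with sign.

MPC = ΔC/ΔYd = (605.2 − 427)/(787 − 463) = 178.2/324 = 0.55.
A lump-sum tax change of −$88 billion shifts disposable income by +$88 billion; first-round consumption changes by −c × ΔT = −0.55 × (−$88 billion) = +$48.4 billion.
Expenditure multiplier = 1/(1 − MPC) = 1/(1 − 0.55) = 1/0.45 ≈ 2.222.
The tax multiplier is −c × k ≈ −1.222, so ΔY = k × (−c·ΔT) = (+$48.4 billion) / 0.45 ≈ +$107.6 billion.

+$107.6 billion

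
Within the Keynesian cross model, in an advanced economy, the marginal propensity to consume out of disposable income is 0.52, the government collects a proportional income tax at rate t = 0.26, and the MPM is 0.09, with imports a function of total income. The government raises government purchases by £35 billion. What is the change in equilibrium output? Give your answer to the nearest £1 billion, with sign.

+£50 billion

Expenditure multiplier = 1/(1 − c(1−t) + m) = 1/(1 − 0.52×0.74 + 0.09) = 1/0.7052 ≈ 1.418.
ΔY = k × ΔG = (+£35 billion) / 0.7052 ≈ +£50 billion.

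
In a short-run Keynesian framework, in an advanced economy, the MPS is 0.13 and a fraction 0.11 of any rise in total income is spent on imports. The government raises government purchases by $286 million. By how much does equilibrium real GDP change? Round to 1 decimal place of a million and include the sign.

MPC = 1 − MPS = 1 − 0.13 = 0.87.
Spending multiplier = 1/(1 − c + m) = 1/(1 − 0.87 + 0.11) = 1/0.24 ≈ 4.167.
ΔY = k × ΔG = (+$286 million) / 0.24 ≈ +$1,191.7 million.

+$1,191.7 million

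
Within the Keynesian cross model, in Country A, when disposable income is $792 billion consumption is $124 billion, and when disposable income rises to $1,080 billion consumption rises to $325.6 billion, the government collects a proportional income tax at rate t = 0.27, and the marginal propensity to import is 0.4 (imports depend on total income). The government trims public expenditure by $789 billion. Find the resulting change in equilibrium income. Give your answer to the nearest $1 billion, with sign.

MPC = ΔC/ΔYd = (325.6 − 124)/(1,080 − 792) = 201.6/288 = 0.7.
Expenditure multiplier = 1/(1 − c(1−t) + m) = 1/(1 − 0.7×0.73 + 0.4) = 1/0.889 ≈ 1.125.
ΔY = k × ΔG = (−$789 billion) / 0.889 ≈ −$888 billion.

−$888 billion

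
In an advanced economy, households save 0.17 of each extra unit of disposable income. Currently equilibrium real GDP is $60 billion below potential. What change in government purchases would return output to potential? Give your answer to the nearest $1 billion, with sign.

MPC = 1 − MPS = 1 − 0.17 = 0.83.
Spending multiplier = 1/(1 − MPC) = 1/(1 − 0.83) = 1/0.17 ≈ 5.882.
Need ΔY = +$60 billion, so ΔG = ΔY/k = (+$60 billion) × 0.17 ≈ +$10 billion.
The government should increase government purchases by $10 billion.

+$10 billion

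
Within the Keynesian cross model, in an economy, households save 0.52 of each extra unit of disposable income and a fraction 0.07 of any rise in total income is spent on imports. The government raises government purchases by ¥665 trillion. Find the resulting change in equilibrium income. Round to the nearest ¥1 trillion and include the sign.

MPC = 1 − MPS = 1 − 0.52 = 0.48.
Government-spending multiplier = 1/(1 − c + m) = 1/(1 − 0.48 + 0.07) = 1/0.59 ≈ 1.695.
ΔY = k × ΔG = (+¥665 trillion) / 0.59 ≈ +¥1,127 trillion.

+¥1,127 trillion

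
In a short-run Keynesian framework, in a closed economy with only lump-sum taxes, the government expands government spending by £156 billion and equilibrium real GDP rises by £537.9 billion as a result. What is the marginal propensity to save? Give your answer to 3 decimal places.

0.290

Implied spending multiplier k = ΔY/ΔG = 537.9/156 ≈ 3.4481.
Since k = 1/(1 − MPC), MPC = 1 − 1/k = 1 − ΔG/ΔY = 1 − 156/537.9 ≈ 0.710.
MPS = 1 − MPC = 0.290.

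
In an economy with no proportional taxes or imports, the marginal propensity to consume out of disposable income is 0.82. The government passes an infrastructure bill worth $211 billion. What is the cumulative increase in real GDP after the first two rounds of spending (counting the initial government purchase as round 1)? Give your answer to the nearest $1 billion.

Round 1 adds ΔG = $211 billion; each later round is MPC = 0.82 times the previous.
After 2 rounds: 211 + 173.02 = ΔG·(1 − c^2)/(1 − c) = 211 × (1 − 0.6724)/0.18 ≈ $384 billion.

$384 billion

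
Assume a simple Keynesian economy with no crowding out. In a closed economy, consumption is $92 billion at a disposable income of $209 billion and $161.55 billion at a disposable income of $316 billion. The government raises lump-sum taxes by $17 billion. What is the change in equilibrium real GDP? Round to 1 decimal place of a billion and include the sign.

MPC = ΔC/ΔYd = (161.55 − 92)/(316 − 209) = 69.55/107 = 0.65.
A lump-sum tax change of +$17 billion shifts disposable income by −$17 billion; first-round consumption changes by −c × ΔT = −0.65 × (+$17 billion) = −$11.05 billion.
Expenditure multiplier = 1/(1 − MPC) = 1/(1 − 0.65) = 1/0.35 ≈ 2.857.
The tax multiplier is −c × k ≈ −1.857, so ΔY = k × (−c·ΔT) = (−$11.05 billion) / 0.35 ≈ −$31.6 billion.

−$31.6 billion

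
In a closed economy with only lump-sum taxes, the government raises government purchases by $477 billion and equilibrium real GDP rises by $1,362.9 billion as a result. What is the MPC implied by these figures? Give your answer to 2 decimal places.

Implied spending multiplier k = ΔY/ΔG = 1,362.9/477 ≈ 2.8572.
Since k = 1/(1 − MPC), MPC = 1 − 1/k = 1 − ΔG/ΔY = 1 − 477/1,362.9 ≈ 0.65.

0.65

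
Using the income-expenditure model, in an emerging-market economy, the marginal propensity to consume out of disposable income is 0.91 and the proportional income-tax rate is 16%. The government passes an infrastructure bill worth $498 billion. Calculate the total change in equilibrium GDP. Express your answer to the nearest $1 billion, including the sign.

+$2,114 billion

Expenditure multiplier = 1/(1 − c(1−t)) = 1/(1 − 0.91×0.84) = 1/0.2356 ≈ 4.244.
ΔY = k × ΔG = (+$498 billion) / 0.2356 ≈ +$2,114 billion.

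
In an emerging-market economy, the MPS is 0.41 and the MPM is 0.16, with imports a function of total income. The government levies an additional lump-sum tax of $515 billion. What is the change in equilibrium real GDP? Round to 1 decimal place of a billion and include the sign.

MPC = 1 − MPS = 1 − 0.41 = 0.59.
A lump-sum tax change of +$515 billion shifts disposable income by −$515 billion; first-round consumption changes by −c × ΔT = −0.59 × (+$515 billion) = −$303.85 billion.
Expenditure multiplier = 1/(1 − c + m) = 1/(1 − 0.59 + 0.16) = 1/0.57 ≈ 1.754.
The tax multiplier is −c × k ≈ −1.035, so ΔY = k × (−c·ΔT) = (−$303.85 billion) / 0.57 ≈ −$533.1 billion.

−$533.1 billion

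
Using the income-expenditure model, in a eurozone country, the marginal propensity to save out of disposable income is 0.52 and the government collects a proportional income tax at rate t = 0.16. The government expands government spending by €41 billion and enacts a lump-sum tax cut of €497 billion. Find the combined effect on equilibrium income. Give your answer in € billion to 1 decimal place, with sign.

+€468.4 billion

MPC = 1 − MPS = 1 − 0.52 = 0.48.
Expenditure multiplier = 1/(1 − c(1−t)) = 1/(1 − 0.48×0.84) = 1/0.5968 ≈ 1.676.
ΔG contributes k·ΔG = (+€41 billion) / 0.5968 ≈ +€68.7 billion.
ΔT of −€497 billion changes first-round spending by −c·ΔT = +€238.56 billion, contributing k·(−c·ΔT) = (+€238.56 billion) / 0.5968 ≈ +€399.7 billion.
Net ΔY = k(ΔG − c·ΔT) = (+€279.56 billion) / 0.5968 ≈ +€468.4 billion.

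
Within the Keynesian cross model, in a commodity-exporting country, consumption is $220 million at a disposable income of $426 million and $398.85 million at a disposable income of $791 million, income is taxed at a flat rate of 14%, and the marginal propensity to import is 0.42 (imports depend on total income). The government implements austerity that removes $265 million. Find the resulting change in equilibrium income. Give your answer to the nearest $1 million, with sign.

MPC = ΔC/ΔYd = (398.85 − 220)/(791 − 426) = 178.85/365 = 0.49.
Spending multiplier = 1/(1 − c(1−t) + m) = 1/(1 − 0.49×0.86 + 0.42) = 1/0.9986 ≈ 1.001.
ΔY = k × ΔG = (−$265 million) / 0.9986 ≈ −$265 million.

−$265 million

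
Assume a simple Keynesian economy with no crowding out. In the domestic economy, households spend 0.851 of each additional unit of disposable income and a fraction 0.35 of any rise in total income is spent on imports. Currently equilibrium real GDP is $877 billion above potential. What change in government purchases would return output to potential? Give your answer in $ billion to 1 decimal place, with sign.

Spending multiplier = 1/(1 − c + m) = 1/(1 − 0.851 + 0.35) = 1/0.499 ≈ 2.004.
Need ΔY = −$877 billion, so ΔG = ΔY/k = (−$877 billion) × 0.499 ≈ −$437.6 billion.
The government should cut government purchases by $437.6 billion.

−$437.6 billion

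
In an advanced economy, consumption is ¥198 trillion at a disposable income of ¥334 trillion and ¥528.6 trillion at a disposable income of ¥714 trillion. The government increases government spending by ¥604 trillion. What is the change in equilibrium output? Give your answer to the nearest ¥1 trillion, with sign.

MPC = ΔC/ΔYd = (528.6 − 198)/(714 − 334) = 330.6/380 = 0.87.
Spending multiplier = 1/(1 − MPC) = 1/(1 − 0.87) = 1/0.13 ≈ 7.692.
ΔY = k × ΔG = (+¥604 trillion) / 0.13 ≈ +¥4,646 trillion.

+¥4,646 trillion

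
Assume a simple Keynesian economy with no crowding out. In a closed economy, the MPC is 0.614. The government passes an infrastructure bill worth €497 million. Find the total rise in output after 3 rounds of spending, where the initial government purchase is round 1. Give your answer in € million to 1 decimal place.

€989.5 million

Round 1 adds ΔG = €497 million; each later round is MPC = 0.614 times the previous.
After 3 rounds: 497 + 305.158 + 187.367012 = ΔG·(1 − c^3)/(1 − c) = 497 × (1 − 0.231475544)/0.386 ≈ €989.5 million.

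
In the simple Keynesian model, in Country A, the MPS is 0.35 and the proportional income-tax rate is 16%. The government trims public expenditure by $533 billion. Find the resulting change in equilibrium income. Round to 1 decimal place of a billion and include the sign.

MPC = 1 − MPS = 1 − 0.35 = 0.65.
Expenditure multiplier = 1/(1 − c(1−t)) = 1/(1 − 0.65×0.84) = 1/0.454 ≈ 2.203.
ΔY = k × ΔG = (−$533 billion) / 0.454 ≈ −$1,174 billion.

−$1,174.0 billion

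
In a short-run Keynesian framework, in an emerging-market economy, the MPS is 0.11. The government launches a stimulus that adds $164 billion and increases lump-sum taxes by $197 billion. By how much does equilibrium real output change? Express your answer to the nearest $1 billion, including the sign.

MPC = 1 − MPS = 1 − 0.11 = 0.89.
Expenditure multiplier = 1/(1 − MPC) = 1/(1 − 0.89) = 1/0.11 ≈ 9.091.
ΔG contributes k·ΔG = (+$164 billion) / 0.11 ≈ +$1,490.9 billion.
ΔT of +$197 billion changes first-round spending by −c·ΔT = −$175.33 billion, contributing k·(−c·ΔT) = (−$175.33 billion) / 0.11 ≈ −$1,593.9 billion.
Net ΔY = k(ΔG − c·ΔT) = (−$11.33 billion) / 0.11 = −$103 billion.

−$103 billion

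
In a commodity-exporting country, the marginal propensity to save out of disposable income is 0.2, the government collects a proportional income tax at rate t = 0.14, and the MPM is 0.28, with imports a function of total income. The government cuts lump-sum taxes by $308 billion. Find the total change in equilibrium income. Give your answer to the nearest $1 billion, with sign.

+$416 billion

MPC = 1 − MPS = 1 − 0.2 = 0.8.
A lump-sum tax change of −$308 billion shifts disposable income by +$308 billion; first-round consumption changes by −c × ΔT = −0.8 × (−$308 billion) = +$246.4 billion.
Expenditure multiplier = 1/(1 − c(1−t) + m) = 1/(1 − 0.8×0.86 + 0.28) = 1/0.592 ≈ 1.689.
The tax multiplier is −c × k ≈ −1.351, so ΔY = k × (−c·ΔT) = (+$246.4 billion) / 0.592 ≈ +$416 billion.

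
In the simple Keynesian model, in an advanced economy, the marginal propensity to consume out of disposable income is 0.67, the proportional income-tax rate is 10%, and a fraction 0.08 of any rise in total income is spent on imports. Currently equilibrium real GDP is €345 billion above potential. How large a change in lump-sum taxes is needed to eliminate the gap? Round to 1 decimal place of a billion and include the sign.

+€245.6 billion

Spending multiplier = 1/(1 − c(1−t) + m) = 1/(1 − 0.67×0.9 + 0.08) = 1/0.477 ≈ 2.096.
Tax multiplier = −c·k = −0.67/0.477 ≈ −1.405. Need ΔY = −€345 billion, so ΔT = ΔY/(−c·k) = −(−€345 billion) × 0.477 / 0.67 ≈ +€245.6 billion.
The government should raise lump-sum taxes by €245.6 billion.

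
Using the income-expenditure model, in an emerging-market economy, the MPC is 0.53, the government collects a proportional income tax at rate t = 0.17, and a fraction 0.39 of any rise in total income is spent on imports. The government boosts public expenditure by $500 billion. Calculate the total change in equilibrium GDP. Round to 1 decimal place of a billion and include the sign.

Government-spending multiplier = 1/(1 − c(1−t) + m) = 1/(1 − 0.53×0.83 + 0.39) = 1/0.9501 ≈ 1.053.
ΔY = k × ΔG = (+$500 billion) / 0.9501 ≈ +$526.3 billion.

+$526.3 billion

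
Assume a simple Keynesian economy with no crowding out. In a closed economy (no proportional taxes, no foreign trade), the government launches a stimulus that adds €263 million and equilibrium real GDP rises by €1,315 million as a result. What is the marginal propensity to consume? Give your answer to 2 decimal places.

Implied spending multiplier k = ΔY/ΔG = 1,315/263 = 5.
Since k = 1/(1 − MPC), MPC = 1 − 1/k = 1 − ΔG/ΔY = 1 − 263/1,315 = 0.80.

0.80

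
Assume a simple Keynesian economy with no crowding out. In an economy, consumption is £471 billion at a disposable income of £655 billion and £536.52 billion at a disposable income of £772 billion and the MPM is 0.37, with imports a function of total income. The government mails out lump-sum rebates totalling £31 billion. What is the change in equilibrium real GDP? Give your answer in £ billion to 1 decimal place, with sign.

+£21.4 billion

MPC = ΔC/ΔYd = (536.52 − 471)/(772 − 655) = 65.52/117 = 0.56.
A lump-sum tax change of −£31 billion shifts disposable income by +£31 billion; first-round consumption changes by −c × ΔT = −0.56 × (−£31 billion) = +£17.36 billion.
Expenditure multiplier = 1/(1 − c + m) = 1/(1 − 0.56 + 0.37) = 1/0.81 ≈ 1.235.
The tax multiplier is −c × k ≈ −0.691, so ΔY = k × (−c·ΔT) = (+£17.36 billion) / 0.81 ≈ +£21.4 billion.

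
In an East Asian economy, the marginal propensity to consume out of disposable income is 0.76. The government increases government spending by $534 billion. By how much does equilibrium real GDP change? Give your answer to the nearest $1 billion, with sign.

+$2,225 billion

Spending multiplier = 1/(1 − MPC) = 1/(1 − 0.76) = 1/0.24 ≈ 4.167.
ΔY = k × ΔG = (+$534 billion) / 0.24 = +$2,225 billion.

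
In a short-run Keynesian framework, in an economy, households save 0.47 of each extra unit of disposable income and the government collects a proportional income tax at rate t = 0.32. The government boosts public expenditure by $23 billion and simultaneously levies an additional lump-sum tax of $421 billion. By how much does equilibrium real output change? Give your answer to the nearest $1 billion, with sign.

−$313 billion

MPC = 1 − MPS = 1 − 0.47 = 0.53.
Expenditure multiplier = 1/(1 − c(1−t)) = 1/(1 − 0.53×0.68) = 1/0.6396 ≈ 1.563.
ΔG contributes k·ΔG = (+$23 billion) / 0.6396 ≈ +$36 billion.
ΔT of +$421 billion changes first-round spending by −c·ΔT = −$223.13 billion, contributing k·(−c·ΔT) = (−$223.13 billion) / 0.6396 ≈ −$348.9 billion.
Net ΔY = k(ΔG − c·ΔT) = (−$200.13 billion) / 0.6396 ≈ −$313 billion.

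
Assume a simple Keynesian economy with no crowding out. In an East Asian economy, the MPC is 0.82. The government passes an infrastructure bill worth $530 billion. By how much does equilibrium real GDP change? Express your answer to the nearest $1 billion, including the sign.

Government-spending multiplier = 1/(1 − MPC) = 1/(1 − 0.82) = 1/0.18 ≈ 5.556.
ΔY = k × ΔG = (+$530 billion) / 0.18 ≈ +$2,944 billion.

+$2,944 billion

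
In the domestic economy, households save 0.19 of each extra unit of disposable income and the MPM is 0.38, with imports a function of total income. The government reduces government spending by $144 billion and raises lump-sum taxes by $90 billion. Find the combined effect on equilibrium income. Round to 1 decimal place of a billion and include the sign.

MPC = 1 − MPS = 1 − 0.19 = 0.81.
Expenditure multiplier = 1/(1 − c + m) = 1/(1 − 0.81 + 0.38) = 1/0.57 ≈ 1.754.
ΔG contributes k·ΔG = (−$144 billion) / 0.57 ≈ −$252.6 billion.
ΔT of +$90 billion changes first-round spending by −c·ΔT = −$72.9 billion, contributing k·(−c·ΔT) = (−$72.9 billion) / 0.57 ≈ −$127.9 billion.
Net ΔY = k(ΔG − c·ΔT) = (−$216.9 billion) / 0.57 ≈ −$380.5 billion.

−$380.5 billion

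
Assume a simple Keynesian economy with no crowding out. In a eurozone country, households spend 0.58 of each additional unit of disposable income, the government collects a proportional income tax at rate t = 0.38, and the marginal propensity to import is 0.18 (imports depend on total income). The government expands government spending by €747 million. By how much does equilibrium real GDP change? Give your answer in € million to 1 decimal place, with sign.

+€910.5 million

Government-spending multiplier = 1/(1 − c(1−t) + m) = 1/(1 − 0.58×0.62 + 0.18) = 1/0.8204 ≈ 1.219.
ΔY = k × ΔG = (+€747 million) / 0.8204 ≈ +€910.5 million.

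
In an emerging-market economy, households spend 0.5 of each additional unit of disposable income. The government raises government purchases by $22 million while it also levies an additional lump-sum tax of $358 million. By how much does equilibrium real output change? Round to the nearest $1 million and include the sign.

−$314 million

Expenditure multiplier = 1/(1 − MPC) = 1/(1 − 0.5) = 1/0.5 = 2.
ΔG contributes k·ΔG = (+$22 million) / 0.5 = +$44 million.
ΔT of +$358 million changes first-round spending by −c·ΔT = −$179 million, contributing k·(−c·ΔT) = (−$179 million) / 0.5 = −$358 million.
Net ΔY = k(ΔG − c·ΔT) = (−$157 million) / 0.5 = −$314 million.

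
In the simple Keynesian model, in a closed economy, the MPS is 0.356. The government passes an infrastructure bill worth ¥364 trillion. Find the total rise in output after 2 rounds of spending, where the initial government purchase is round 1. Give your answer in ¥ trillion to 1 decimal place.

¥598.4 trillion

MPC = 1 − MPS = 1 − 0.356 = 0.644.
Round 1 adds ΔG = ¥364 trillion; each later round is MPC = 0.644 times the previous.
After 2 rounds: 364 + 234.416 = ΔG·(1 − c^2)/(1 − c) = 364 × (1 − 0.414736)/0.356 ≈ ¥598.4 trillion.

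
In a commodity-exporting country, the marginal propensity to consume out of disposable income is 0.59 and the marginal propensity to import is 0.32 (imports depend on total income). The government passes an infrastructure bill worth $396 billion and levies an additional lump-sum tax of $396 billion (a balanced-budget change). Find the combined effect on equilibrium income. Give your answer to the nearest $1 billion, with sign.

+$222 billion

Expenditure multiplier = 1/(1 − c + m) = 1/(1 − 0.59 + 0.32) = 1/0.73 ≈ 1.37.
ΔG contributes k·ΔG = (+$396 billion) / 0.73 ≈ +$542.5 billion.
ΔT of +$396 billion changes first-round spending by −c·ΔT = −$233.64 billion, contributing k·(−c·ΔT) = (−$233.64 billion) / 0.73 ≈ −$320.1 billion.
Net ΔY = k(ΔG − c·ΔT) = (+$162.36 billion) / 0.73 ≈ +$222 billion.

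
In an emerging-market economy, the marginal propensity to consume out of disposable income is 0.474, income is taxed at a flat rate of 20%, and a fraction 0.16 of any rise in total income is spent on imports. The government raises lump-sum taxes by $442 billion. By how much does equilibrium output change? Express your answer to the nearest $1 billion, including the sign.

−$268 billion

A lump-sum tax change of +$442 billion shifts disposable income by −$442 billion; first-round consumption changes by −c × ΔT = −0.474 × (+$442 billion) = −$209.508 billion.
Expenditure multiplier = 1/(1 − c(1−t) + m) = 1/(1 − 0.474×0.8 + 0.16) = 1/0.7808 ≈ 1.281.
The tax multiplier is −c × k ≈ −0.607, so ΔY = k × (−c·ΔT) = (−$209.508 billion) / 0.7808 ≈ −$268 billion.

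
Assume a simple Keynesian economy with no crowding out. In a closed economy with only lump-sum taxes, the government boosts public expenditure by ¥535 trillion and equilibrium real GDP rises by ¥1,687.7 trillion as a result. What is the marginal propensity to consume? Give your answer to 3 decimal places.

Implied spending multiplier k = ΔY/ΔG = 1,687.7/535 ≈ 3.1546.
Since k = 1/(1 − MPC), MPC = 1 − 1/k = 1 − ΔG/ΔY = 1 − 535/1,687.7 ≈ 0.683.

0.683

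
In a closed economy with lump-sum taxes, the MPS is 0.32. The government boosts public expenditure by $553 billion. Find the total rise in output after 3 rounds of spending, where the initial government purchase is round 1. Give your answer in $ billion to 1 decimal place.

MPC = 1 − MPS = 1 − 0.32 = 0.68.
Round 1 adds ΔG = $553 billion; each later round is MPC = 0.68 times the previous.
After 3 rounds: 553 + 376.04 + 255.7072 = ΔG·(1 − c^3)/(1 − c) = 553 × (1 − 0.314432)/0.32 ≈ $1,184.7 billion.

$1,184.7 billion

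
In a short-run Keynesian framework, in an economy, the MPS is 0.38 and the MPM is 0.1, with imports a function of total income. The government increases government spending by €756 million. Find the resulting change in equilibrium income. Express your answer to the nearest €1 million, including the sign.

MPC = 1 − MPS = 1 − 0.38 = 0.62.
Spending multiplier = 1/(1 − c + m) = 1/(1 − 0.62 + 0.1) = 1/0.48 ≈ 2.083.
ΔY = k × ΔG = (+€756 million) / 0.48 = +€1,575 million.

+€1,575 million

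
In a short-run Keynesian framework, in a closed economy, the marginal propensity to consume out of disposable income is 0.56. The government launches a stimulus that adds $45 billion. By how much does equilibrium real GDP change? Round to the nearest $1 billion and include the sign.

Expenditure multiplier = 1/(1 − MPC) = 1/(1 − 0.56) = 1/0.44 ≈ 2.273.
ΔY = k × ΔG = (+$45 billion) / 0.44 ≈ +$102 billion.

+$102 billion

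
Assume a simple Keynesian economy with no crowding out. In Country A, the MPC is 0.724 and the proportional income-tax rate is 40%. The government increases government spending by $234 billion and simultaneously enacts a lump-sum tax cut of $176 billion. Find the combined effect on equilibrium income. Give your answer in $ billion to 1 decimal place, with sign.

Expenditure multiplier = 1/(1 − c(1−t)) = 1/(1 − 0.724×0.6) = 1/0.5656 ≈ 1.768.
ΔG contributes k·ΔG = (+$234 billion) / 0.5656 ≈ +$413.7 billion.
ΔT of −$176 billion changes first-round spending by −c·ΔT = +$127.424 billion, contributing k·(−c·ΔT) = (+$127.424 billion) / 0.5656 ≈ +$225.3 billion.
Net ΔY = k(ΔG − c·ΔT) = (+$361.424 billion) / 0.5656 ≈ +$639 billion.

+$639.0 billion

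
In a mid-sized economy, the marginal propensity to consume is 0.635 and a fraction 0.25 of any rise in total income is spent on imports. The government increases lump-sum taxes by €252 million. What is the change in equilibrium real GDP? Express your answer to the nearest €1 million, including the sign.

−€260 million

A lump-sum tax change of +€252 million shifts disposable income by −€252 million; first-round consumption changes by −c × ΔT = −0.635 × (+€252 million) = −€160.02 million.
Expenditure multiplier = 1/(1 − c + m) = 1/(1 − 0.635 + 0.25) = 1/0.615 ≈ 1.626.
The tax multiplier is −c × k ≈ −1.033, so ΔY = k × (−c·ΔT) = (−€160.02 million) / 0.615 ≈ −€260 million.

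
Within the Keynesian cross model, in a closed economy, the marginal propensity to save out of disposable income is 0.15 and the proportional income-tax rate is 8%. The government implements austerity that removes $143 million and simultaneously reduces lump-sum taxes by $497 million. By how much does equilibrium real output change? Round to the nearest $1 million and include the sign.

MPC = 1 − MPS = 1 − 0.15 = 0.85.
Expenditure multiplier = 1/(1 − c(1−t)) = 1/(1 − 0.85×0.92) = 1/0.218 ≈ 4.587.
ΔG contributes k·ΔG = (−$143 million) / 0.218 ≈ −$656 million.
ΔT of −$497 million changes first-round spending by −c·ΔT = +$422.45 million, contributing k·(−c·ΔT) = (+$422.45 million) / 0.218 ≈ +$1,937.8 million.
Net ΔY = k(ΔG − c·ΔT) = (+$279.45 million) / 0.218 ≈ +$1,282 million.

+$1,282 million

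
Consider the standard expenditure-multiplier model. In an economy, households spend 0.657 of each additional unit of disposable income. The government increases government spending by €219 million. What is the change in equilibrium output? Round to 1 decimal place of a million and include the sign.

+€638.5 million

Expenditure multiplier = 1/(1 − MPC) = 1/(1 − 0.657) = 1/0.343 ≈ 2.915.
ΔY = k × ΔG = (+€219 million) / 0.343 ≈ +€638.5 million.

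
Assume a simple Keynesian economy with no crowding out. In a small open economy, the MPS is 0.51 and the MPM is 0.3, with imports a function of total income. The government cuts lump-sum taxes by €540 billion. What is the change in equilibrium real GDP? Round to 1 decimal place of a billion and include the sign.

+€326.7 billion

MPC = 1 − MPS = 1 − 0.51 = 0.49.
A lump-sum tax change of −€540 billion shifts disposable income by +€540 billion; first-round consumption changes by −c × ΔT = −0.49 × (−€540 billion) = +€264.6 billion.
Expenditure multiplier = 1/(1 − c + m) = 1/(1 − 0.49 + 0.3) = 1/0.81 ≈ 1.235.
The tax multiplier is −c × k ≈ −0.605, so ΔY = k × (−c·ΔT) = (+€264.6 billion) / 0.81 ≈ +€326.7 billion.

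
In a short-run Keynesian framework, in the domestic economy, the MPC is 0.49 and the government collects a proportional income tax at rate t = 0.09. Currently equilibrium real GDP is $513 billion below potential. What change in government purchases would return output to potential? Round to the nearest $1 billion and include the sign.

Spending multiplier = 1/(1 − c(1−t)) = 1/(1 − 0.49×0.91) = 1/0.5541 ≈ 1.805.
Need ΔY = +$513 billion, so ΔG = ΔY/k = (+$513 billion) × 0.5541 ≈ +$284 billion.
The government should increase government purchases by $284 billion.

+$284 billion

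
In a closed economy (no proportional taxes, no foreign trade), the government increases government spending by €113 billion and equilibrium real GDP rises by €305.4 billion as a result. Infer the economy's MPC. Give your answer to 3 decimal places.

0.630

Implied spending multiplier k = ΔY/ΔG = 305.4/113 ≈ 2.7027.
Since k = 1/(1 − MPC), MPC = 1 − 1/k = 1 − ΔG/ΔY = 1 − 113/305.4 ≈ 0.630.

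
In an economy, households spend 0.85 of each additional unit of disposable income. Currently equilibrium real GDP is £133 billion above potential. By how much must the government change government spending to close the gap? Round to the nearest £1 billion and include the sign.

Spending multiplier = 1/(1 − MPC) = 1/(1 − 0.85) = 1/0.15 ≈ 6.667.
Need ΔY = −£133 billion, so ΔG = ΔY/k = (−£133 billion) × 0.15 ≈ −£20 billion.
The government should cut government spending by £20 billion.

−£20 billion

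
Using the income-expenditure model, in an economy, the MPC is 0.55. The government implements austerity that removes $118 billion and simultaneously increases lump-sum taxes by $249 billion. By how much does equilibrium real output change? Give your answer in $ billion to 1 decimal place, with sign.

Expenditure multiplier = 1/(1 − MPC) = 1/(1 − 0.55) = 1/0.45 ≈ 2.222.
ΔG contributes k·ΔG = (−$118 billion) / 0.45 ≈ −$262.2 billion.
ΔT of +$249 billion changes first-round spending by −c·ΔT = −$136.95 billion, contributing k·(−c·ΔT) = (−$136.95 billion) / 0.45 ≈ −$304.3 billion.
Net ΔY = k(ΔG − c·ΔT) = (−$254.95 billion) / 0.45 ≈ −$566.6 billion.

−$566.6 billion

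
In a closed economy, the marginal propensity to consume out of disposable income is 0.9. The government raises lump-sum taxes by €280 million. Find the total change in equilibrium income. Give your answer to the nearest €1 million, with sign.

A lump-sum tax change of +€280 million shifts disposable income by −€280 million; first-round consumption changes by −c × ΔT = −0.9 × (+€280 million) = −€252 million.
Expenditure multiplier = 1/(1 − MPC) = 1/(1 − 0.9) = 1/0.1 = 10.
The tax multiplier is −c × k = −9, so ΔY = k × (−c·ΔT) = (−€252 million) / 0.1 = −€2,520 million.

−€2,520 million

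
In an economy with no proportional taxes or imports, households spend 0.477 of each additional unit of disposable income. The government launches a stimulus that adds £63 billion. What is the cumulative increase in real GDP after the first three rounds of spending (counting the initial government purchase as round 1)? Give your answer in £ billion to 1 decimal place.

Round 1 adds ΔG = £63 billion; each later round is MPC = 0.477 times the previous.
After 3 rounds: 63 + 30.051 + 14.334327 = ΔG·(1 − c^3)/(1 − c) = 63 × (1 − 0.108531333)/0.523 ≈ £107.4 billion.

£107.4 billion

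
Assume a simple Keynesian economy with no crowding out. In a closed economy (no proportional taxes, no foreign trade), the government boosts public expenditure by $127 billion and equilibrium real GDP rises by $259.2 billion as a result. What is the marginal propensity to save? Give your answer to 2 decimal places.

Implied spending multiplier k = ΔY/ΔG = 259.2/127 ≈ 2.0409.
Since k = 1/(1 − MPC), MPC = 1 − 1/k = 1 − ΔG/ΔY = 1 − 127/259.2 ≈ 0.51.
MPS = 1 − MPC = 0.49.

0.49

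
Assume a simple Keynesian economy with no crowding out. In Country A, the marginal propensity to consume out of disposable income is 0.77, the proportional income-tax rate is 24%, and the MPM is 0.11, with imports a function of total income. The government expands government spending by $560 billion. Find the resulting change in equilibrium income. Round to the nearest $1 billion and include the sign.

+$1,067 billion

Government-spending multiplier = 1/(1 − c(1−t) + m) = 1/(1 − 0.77×0.76 + 0.11) = 1/0.5248 ≈ 1.905.
ΔY = k × ΔG = (+$560 billion) / 0.5248 ≈ +$1,067 billion.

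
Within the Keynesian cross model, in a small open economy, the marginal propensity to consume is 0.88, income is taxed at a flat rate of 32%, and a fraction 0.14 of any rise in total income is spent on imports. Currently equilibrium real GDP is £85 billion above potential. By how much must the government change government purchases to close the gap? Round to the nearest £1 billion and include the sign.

−£46 billion

Spending multiplier = 1/(1 − c(1−t) + m) = 1/(1 − 0.88×0.68 + 0.14) = 1/0.5416 ≈ 1.846.
Need ΔY = −£85 billion, so ΔG = ΔY/k = (−£85 billion) × 0.5416 ≈ −£46 billion.
The government should cut government purchases by £46 billion.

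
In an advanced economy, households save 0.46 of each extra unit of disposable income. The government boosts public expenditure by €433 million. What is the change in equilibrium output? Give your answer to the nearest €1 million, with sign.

MPC = 1 − MPS = 1 − 0.46 = 0.54.
Expenditure multiplier = 1/(1 − MPC) = 1/(1 − 0.54) = 1/0.46 ≈ 2.174.
ΔY = k × ΔG = (+€433 million) / 0.46 ≈ +€941 million.

+€941 million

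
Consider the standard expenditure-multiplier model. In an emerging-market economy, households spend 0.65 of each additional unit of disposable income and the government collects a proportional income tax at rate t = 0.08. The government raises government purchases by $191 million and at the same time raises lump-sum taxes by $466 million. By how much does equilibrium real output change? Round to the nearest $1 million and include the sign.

−$278 million

Expenditure multiplier = 1/(1 − c(1−t)) = 1/(1 − 0.65×0.92) = 1/0.402 ≈ 2.488.
ΔG contributes k·ΔG = (+$191 million) / 0.402 ≈ +$475.1 million.
ΔT of +$466 million changes first-round spending by −c·ΔT = −$302.9 million, contributing k·(−c·ΔT) = (−$302.9 million) / 0.402 ≈ −$753.5 million.
Net ΔY = k(ΔG − c·ΔT) = (−$111.9 million) / 0.402 ≈ −$278 million.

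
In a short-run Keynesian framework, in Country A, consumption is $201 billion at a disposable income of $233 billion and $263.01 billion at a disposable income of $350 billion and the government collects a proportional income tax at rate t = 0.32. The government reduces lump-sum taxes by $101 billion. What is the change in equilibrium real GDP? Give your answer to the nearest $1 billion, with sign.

MPC = ΔC/ΔYd = (263.01 − 201)/(350 − 233) = 62.01/117 = 0.53.
A lump-sum tax change of −$101 billion shifts disposable income by +$101 billion; first-round consumption changes by −c × ΔT = −0.53 × (−$101 billion) = +$53.53 billion.
Expenditure multiplier = 1/(1 − c(1−t)) = 1/(1 − 0.53×0.68) = 1/0.6396 ≈ 1.563.
The tax multiplier is −c × k ≈ −0.829, so ΔY = k × (−c·ΔT) = (+$53.53 billion) / 0.6396 ≈ +$84 billion.

+$84 billion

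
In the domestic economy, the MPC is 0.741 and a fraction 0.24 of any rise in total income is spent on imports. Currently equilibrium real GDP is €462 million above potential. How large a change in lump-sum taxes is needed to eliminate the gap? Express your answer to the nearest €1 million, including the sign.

+€311 million

Spending multiplier = 1/(1 − c + m) = 1/(1 − 0.741 + 0.24) = 1/0.499 ≈ 2.004.
Tax multiplier = −c·k = −0.741/0.499 ≈ −1.485. Need ΔY = −€462 million, so ΔT = ΔY/(−c·k) = −(−€462 million) × 0.499 / 0.741 ≈ +€311 million.
The government should raise lump-sum taxes by €311 million.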